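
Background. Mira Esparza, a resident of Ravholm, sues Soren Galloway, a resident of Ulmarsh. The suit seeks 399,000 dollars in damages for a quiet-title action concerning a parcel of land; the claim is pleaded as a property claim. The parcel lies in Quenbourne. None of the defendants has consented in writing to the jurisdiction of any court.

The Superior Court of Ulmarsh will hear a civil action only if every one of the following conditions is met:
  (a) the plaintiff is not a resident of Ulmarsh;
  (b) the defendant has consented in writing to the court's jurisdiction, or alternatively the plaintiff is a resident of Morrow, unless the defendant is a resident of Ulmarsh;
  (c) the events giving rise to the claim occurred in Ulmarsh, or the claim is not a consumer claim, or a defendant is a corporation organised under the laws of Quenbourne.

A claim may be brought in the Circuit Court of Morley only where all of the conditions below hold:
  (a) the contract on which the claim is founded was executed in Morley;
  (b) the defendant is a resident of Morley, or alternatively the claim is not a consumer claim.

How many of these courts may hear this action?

1

The Superior Court of Ulmarsh:
  (a) The plaintiff resides in Ravholm, which is not Ulmarsh. Condition met.
  (b) No such written consent has been filed; the plaintiff resides in Ravholm, not Morrow — every alternative fails. However, the defendant resides in Ulmarsh, so the 'unless' proviso supplies this condition. Met.
  (c) The claim is a property claim, not a consumer claim, so one alternative holds. Satisfied.
  → All conditions met; jurisdiction exists.
The Circuit Court of Morley:
  (a) No contract (and hence no place of execution) is alleged. Not met.
  (b) The claim is a property claim, not a consumer claim, so one alternative holds. Condition met.
  → No jurisdiction.
Courts with jurisdiction: the Superior Court of Ulmarsh — 1 in total.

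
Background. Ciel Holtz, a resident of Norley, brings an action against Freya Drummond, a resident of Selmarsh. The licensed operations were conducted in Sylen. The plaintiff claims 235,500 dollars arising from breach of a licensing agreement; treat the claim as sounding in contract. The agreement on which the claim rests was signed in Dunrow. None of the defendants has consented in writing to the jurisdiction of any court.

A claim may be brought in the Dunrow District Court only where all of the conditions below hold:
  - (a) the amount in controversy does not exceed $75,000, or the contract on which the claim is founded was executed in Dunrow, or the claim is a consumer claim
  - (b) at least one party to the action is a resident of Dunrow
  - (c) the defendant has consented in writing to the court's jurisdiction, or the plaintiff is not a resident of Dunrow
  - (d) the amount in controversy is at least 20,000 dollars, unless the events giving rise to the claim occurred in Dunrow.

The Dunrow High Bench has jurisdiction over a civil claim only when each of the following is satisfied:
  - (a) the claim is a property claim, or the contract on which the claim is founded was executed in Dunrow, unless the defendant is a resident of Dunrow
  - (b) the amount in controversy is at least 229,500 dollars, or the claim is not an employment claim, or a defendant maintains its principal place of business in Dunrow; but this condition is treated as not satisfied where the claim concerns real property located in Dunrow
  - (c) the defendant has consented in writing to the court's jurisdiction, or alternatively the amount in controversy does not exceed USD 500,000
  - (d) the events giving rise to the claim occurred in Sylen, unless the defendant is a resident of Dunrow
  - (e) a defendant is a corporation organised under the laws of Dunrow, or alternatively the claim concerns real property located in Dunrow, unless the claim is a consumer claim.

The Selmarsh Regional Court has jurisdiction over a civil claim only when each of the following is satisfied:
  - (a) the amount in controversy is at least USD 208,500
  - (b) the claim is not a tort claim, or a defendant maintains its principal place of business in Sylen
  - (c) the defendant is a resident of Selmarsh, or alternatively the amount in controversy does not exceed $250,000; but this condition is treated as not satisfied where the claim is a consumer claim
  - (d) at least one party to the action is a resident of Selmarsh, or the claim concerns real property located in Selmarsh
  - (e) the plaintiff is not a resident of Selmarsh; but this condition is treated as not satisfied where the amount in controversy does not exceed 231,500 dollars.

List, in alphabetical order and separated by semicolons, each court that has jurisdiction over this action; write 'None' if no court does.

The Dunrow District Court:
  (a) The contract was executed in Dunrow — that alternative is enough. Condition met.
  (b) No party resides in Dunrow. Not met.
  (c) The plaintiff resides in Norley, which is not Dunrow, so this disjunct is met. Satisfied.
  (d) The amount in controversy is 235,500 dollars, which meets the USD 20,000 floor. Met.
  → At least one condition fails; no jurisdiction.
The Dunrow High Bench:
  (a) The contract was executed in Dunrow, which satisfies one of the alternatives. Condition met.
  (b) The amount in controversy is 235,500 dollars, which meets the $229,500 floor, so one alternative holds. And the carve-out is inapplicable — the claim does not concern real property. Met.
  (c) The amount in controversy is USD 235,500, within the 500,000 dollars ceiling, which satisfies one of the alternatives. Condition met.
  (d) The operative events occurred in Sylen. Condition met.
  (e) No defendant is a corporation; the claim does not concern real property — no alternative holds. The proviso offers no rescue either, since the claim is a contract claim, not a consumer claim. Not satisfied.
  → The court lacks jurisdiction.
The Selmarsh Regional Court:
  (a) The amount in controversy is USD 235,500, which meets the USD 208,500 floor. Met.
  (b) The claim is a contract claim, not a tort claim, so one alternative holds. Met.
  (c) The defendant resides in Selmarsh — that alternative is enough. And the carve-out is inapplicable — the claim is a contract claim, not a consumer claim. Satisfied.
  (d) Freya Drummond resides in Selmarsh — that alternative is enough. Met.
  (e) The plaintiff resides in Norley, which is not Selmarsh. And the carve-out is inapplicable — the amount in controversy is USD 235,500, above the USD 231,500 ceiling. Met.
  → The court has jurisdiction.

the Selmarsh Regional Court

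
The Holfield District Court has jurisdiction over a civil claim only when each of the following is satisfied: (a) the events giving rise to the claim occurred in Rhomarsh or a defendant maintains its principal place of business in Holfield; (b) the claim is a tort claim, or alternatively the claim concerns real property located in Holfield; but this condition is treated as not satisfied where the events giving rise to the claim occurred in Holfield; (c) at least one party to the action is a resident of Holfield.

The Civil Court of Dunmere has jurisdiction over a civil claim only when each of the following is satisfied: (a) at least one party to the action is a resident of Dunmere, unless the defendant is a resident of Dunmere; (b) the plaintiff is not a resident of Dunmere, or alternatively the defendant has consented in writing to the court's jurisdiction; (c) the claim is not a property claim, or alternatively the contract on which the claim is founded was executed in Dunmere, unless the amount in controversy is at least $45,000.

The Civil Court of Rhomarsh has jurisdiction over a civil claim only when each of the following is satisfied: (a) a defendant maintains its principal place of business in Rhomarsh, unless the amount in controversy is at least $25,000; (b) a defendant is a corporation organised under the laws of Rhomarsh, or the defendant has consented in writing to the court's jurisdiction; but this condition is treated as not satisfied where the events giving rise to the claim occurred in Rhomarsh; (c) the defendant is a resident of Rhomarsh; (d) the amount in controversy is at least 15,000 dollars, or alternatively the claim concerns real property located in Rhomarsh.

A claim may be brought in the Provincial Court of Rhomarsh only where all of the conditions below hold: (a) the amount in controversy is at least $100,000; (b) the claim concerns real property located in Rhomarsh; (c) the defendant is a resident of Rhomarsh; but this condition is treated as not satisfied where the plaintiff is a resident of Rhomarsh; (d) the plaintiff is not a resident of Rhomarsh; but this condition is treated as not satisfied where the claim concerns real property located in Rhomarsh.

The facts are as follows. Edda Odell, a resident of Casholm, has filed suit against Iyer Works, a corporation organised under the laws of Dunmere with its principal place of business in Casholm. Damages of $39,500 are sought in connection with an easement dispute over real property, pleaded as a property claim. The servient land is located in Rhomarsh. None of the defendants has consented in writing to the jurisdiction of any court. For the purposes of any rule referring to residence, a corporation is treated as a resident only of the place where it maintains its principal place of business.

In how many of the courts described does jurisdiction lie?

0

The Holfield District Court:
  (a) The operative events occurred in Rhomarsh, so this disjunct is met. Met.
  (b) The claim is a property claim, not a tort claim; the property lies in Rhomarsh, not Holfield — none of the alternatives is met. Condition not met.
  (c) No party resides in Holfield. Fails.
  → At least one condition fails; no jurisdiction.
The Civil Court of Dunmere:
  (a) No party resides in Dunmere. And the defendant resides in Casholm, not Dunmere, so the proviso does not save it. Not satisfied.
  (b) The plaintiff resides in Casholm, which is not Dunmere, which satisfies one of the alternatives. Satisfied.
  (c) The claim is a property claim; no contract (and hence no place of execution) is alleged — no alternative holds. The proviso offers no rescue either, since the amount in controversy is $39,500, below the $45,000 floor. Fails.
  → At least one condition fails; no jurisdiction.
The Civil Court of Rhomarsh:
  (a) The corporate defendant(s) have their principal place of business in Casholm, not Rhomarsh. The proviso rescues it, though: the amount in controversy is $39,500, which meets the 25,000 dollars floor. Condition met.
  (b) The corporate defendant(s) are organised in Dunmere, not Rhomarsh; no such written consent has been filed — none of the alternatives is met. Condition not met.
  (c) The defendant resides in Casholm, not Rhomarsh. Condition not met.
  (d) The amount in controversy is $39,500, which meets the $15,000 floor, which satisfies one of the alternatives. Met.
  → No jurisdiction.
The Provincial Court of Rhomarsh:
  (a) The amount in controversy is USD 39,500, below the USD 100,000 floor. Not met.
  (b) The property lies in Rhomarsh. Condition met.
  (c) The defendant resides in Casholm, not Rhomarsh. Not satisfied.
  (d) The plaintiff resides in Casholm, which is not Rhomarsh. However, the property lies in Rhomarsh, which falls within the stated exception and so defeats the condition. Not met.
  → Not every requirement is met — no jurisdiction.
No court satisfies all of its conditions.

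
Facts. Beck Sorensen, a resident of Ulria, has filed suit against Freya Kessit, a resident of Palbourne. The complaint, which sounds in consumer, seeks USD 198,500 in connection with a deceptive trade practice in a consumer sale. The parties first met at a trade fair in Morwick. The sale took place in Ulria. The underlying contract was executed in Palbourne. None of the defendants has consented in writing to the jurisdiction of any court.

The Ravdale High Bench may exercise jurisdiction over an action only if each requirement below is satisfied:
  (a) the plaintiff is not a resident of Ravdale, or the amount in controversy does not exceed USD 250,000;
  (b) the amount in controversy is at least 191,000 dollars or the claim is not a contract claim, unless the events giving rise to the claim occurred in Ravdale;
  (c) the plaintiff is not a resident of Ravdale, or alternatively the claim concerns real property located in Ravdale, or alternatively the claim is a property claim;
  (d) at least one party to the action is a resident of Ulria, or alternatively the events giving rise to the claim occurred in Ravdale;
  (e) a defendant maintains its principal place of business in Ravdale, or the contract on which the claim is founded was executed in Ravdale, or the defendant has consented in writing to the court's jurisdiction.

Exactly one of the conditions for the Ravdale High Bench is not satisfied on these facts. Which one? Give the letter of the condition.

The Ravdale High Bench:
  (a) The plaintiff resides in Ulria, which is not Ravdale — that alternative is enough. Condition met.
  (b) The amount in controversy is 198,500 dollars, which meets the $191,000 floor, which satisfies one of the alternatives. Met.
  (c) The plaintiff resides in Ulria, which is not Ravdale — that alternative is enough. Met.
  (d) Beck Sorensen resides in Ulria — that alternative is enough. Condition met.
  (e) No defendant is a corporation; the contract was executed in Palbourne, not Ravdale; no such written consent has been filed — every alternative fails. Not met.
Only condition (e) fails.

(e)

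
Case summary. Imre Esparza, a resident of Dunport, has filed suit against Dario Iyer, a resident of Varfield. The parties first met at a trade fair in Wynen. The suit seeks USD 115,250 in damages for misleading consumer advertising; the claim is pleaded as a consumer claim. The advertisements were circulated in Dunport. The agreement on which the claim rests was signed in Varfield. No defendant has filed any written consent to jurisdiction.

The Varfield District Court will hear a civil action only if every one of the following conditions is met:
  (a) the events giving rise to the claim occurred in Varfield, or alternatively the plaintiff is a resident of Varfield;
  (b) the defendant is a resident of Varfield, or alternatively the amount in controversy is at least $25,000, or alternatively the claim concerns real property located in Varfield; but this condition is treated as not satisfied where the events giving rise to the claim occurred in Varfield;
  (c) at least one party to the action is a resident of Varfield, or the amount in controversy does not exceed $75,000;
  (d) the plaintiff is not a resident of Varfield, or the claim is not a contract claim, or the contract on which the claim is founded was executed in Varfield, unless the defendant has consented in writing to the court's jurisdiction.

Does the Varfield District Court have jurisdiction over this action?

The Varfield District Court:
  (a) The operative events occurred in Dunport, not Varfield; the plaintiff resides in Dunport, not Varfield — no alternative holds. Not met.
  (b) The defendant resides in Varfield, so this disjunct is met. The exception is not triggered, since the operative events occurred in Dunport, not Varfield. Satisfied.
  (c) Dario Iyer resides in Varfield, so this disjunct is met. Met.
  (d) The plaintiff resides in Dunport, which is not Varfield — that alternative is enough. Condition met.
  → The court lacks jurisdiction.

No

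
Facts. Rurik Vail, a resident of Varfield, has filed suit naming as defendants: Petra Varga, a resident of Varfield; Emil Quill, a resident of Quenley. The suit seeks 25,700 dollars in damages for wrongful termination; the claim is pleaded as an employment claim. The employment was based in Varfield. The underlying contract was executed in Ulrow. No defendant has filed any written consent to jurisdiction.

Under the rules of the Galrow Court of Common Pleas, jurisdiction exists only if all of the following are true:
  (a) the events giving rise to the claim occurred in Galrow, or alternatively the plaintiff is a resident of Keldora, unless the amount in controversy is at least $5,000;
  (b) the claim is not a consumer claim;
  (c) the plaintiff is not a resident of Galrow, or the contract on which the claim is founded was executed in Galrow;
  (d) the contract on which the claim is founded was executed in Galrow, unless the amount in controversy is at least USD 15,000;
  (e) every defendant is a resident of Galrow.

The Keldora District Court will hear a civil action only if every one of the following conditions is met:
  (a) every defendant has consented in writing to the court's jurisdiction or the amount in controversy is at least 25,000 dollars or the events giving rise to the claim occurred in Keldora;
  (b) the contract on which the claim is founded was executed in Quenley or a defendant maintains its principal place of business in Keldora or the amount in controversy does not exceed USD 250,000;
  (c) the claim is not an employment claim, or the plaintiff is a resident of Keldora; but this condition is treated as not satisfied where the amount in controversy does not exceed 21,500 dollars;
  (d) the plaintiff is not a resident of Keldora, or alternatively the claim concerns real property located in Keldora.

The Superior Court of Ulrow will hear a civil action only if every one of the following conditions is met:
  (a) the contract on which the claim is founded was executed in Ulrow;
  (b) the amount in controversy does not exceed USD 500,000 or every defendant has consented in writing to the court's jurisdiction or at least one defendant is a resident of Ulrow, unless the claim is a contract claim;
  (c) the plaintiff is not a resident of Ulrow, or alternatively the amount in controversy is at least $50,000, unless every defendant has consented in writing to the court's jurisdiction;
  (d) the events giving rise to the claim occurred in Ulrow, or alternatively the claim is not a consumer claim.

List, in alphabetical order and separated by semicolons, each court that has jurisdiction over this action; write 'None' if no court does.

the Superior Court of Ulrow

The Galrow Court of Common Pleas:
  (a) The operative events occurred in Varfield, not Galrow; the plaintiff resides in Varfield, not Keldora — every alternative fails. However, the amount in controversy is $25,700, which meets the $5,000 floor, so the 'unless' proviso supplies this condition. Met.
  (b) The claim is an employment claim, not a consumer claim. Met.
  (c) The plaintiff resides in Varfield, which is not Galrow, so one alternative holds. Met.
  (d) The contract was executed in Ulrow, not Galrow. But the amount in controversy is 25,700 dollars, which meets the 15,000 dollars floor, and the 'unless' clause therefore excuses the requirement. Satisfied.
  (e) The defendants reside as follows — Petra Varga in Varfield, Emil Quill in Quenley — not all in Galrow. Not met.
  → The court lacks jurisdiction.
The Keldora District Court:
  (a) The amount in controversy is USD 25,700, which meets the $25,000 floor — that alternative is enough. Satisfied.
  (b) The amount in controversy is $25,700, within the USD 250,000 ceiling, which satisfies one of the alternatives. Condition met.
  (c) The claim is an employment claim; the plaintiff resides in Varfield, not Keldora — every alternative fails. Not satisfied.
  (d) The plaintiff resides in Varfield, which is not Keldora — that alternative is enough. Satisfied.
  → Not every requirement is met — no jurisdiction.
The Superior Court of Ulrow:
  (a) The contract was executed in Ulrow. Satisfied.
  (b) The amount in controversy is $25,700, within the $500,000 ceiling, which satisfies one of the alternatives. Condition met.
  (c) The plaintiff resides in Varfield, which is not Ulrow, so this disjunct is met. Satisfied.
  (d) The claim is an employment claim, not a consumer claim — that alternative is enough. Met.
  → All conditions met; jurisdiction exists.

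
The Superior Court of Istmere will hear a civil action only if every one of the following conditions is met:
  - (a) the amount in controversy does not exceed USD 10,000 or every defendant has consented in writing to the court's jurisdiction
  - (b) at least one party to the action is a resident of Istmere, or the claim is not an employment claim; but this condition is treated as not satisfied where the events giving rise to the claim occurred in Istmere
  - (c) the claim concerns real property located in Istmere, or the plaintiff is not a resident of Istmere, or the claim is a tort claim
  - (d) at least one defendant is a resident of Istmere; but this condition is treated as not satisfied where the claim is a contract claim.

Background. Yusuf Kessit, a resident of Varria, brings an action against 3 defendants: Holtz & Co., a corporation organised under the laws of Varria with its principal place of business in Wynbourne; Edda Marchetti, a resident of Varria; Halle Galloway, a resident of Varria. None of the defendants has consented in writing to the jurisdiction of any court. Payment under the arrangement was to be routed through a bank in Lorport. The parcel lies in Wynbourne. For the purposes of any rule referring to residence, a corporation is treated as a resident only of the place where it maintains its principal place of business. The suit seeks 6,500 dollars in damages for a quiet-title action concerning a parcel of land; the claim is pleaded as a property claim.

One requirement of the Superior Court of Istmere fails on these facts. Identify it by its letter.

The Superior Court of Istmere:
  (a) The amount in controversy is $6,500, within the 10,000 dollars ceiling, so one alternative holds. Condition met.
  (b) The claim is a property claim, not an employment claim — that alternative is enough. And the carve-out is inapplicable — the operative events occurred in Wynbourne, not Istmere. Met.
  (c) The plaintiff resides in Varria, which is not Istmere, so one alternative holds. Satisfied.
  (d) No defendant resides in Istmere (they reside in Wynbourne, Varria, Varria). Fails.
Only condition (d) fails.

(d)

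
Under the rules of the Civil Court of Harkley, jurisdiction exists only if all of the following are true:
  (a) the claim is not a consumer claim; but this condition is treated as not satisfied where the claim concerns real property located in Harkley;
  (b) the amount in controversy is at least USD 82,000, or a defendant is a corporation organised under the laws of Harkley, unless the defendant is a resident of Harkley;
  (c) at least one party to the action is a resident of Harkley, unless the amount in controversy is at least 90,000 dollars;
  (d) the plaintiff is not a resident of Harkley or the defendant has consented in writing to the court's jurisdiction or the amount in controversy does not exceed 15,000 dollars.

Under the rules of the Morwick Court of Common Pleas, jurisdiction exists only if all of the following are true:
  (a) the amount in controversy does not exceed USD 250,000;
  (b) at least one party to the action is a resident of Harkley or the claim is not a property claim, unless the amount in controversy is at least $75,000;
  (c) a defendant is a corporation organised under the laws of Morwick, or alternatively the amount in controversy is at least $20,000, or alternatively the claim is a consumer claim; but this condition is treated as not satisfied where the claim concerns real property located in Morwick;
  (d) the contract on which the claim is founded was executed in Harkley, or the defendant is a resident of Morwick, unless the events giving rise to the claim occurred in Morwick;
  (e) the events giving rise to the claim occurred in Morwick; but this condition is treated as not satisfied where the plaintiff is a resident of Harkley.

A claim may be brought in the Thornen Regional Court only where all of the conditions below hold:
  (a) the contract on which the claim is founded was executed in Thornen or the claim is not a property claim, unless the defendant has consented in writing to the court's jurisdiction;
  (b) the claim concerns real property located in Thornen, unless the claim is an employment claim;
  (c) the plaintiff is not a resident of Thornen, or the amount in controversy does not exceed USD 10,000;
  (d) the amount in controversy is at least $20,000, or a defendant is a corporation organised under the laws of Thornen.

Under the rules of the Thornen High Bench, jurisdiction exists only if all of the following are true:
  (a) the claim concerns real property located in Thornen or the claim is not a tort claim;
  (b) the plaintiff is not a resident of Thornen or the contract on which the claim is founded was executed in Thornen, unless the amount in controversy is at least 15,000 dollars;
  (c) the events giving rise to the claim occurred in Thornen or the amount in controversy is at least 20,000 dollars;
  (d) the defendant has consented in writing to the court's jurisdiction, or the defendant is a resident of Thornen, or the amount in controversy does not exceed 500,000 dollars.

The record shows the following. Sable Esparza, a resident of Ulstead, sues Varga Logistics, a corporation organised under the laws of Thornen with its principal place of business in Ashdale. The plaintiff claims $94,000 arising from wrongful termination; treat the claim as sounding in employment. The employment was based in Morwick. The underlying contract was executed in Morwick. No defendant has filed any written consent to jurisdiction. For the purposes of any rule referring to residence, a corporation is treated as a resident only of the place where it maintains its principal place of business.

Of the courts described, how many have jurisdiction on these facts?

The Civil Court of Harkley:
  (a) The claim is an employment claim, not a consumer claim. The exception is not triggered, since the claim does not concern real property. Met.
  (b) The amount in controversy is 94,000 dollars, which meets the USD 82,000 floor — that alternative is enough. Met.
  (c) No party resides in Harkley. But the amount in controversy is $94,000, which meets the USD 90,000 floor, and the 'unless' clause therefore excuses the requirement. Condition met.
  (d) The plaintiff resides in Ulstead, which is not Harkley, so this disjunct is met. Satisfied.
  → All conditions met; jurisdiction exists.
The Morwick Court of Common Pleas:
  (a) The amount in controversy is USD 94,000, within the USD 250,000 ceiling. Condition met.
  (b) The claim is an employment claim, not a property claim, so one alternative holds. Satisfied.
  (c) The amount in controversy is USD 94,000, which meets the $20,000 floor, which satisfies one of the alternatives. And the carve-out is inapplicable — the claim does not concern real property. Condition met.
  (d) The contract was executed in Morwick, not Harkley; the defendant resides in Ashdale, not Morwick — no alternative holds. But the operative events occurred in Morwick, and the 'unless' clause therefore excuses the requirement. Satisfied.
  (e) The operative events occurred in Morwick. And the carve-out is inapplicable — the plaintiff resides in Ulstead, not Harkley. Met.
  → The court has jurisdiction.
The Thornen Regional Court:
  (a) The claim is an employment claim, not a property claim, which satisfies one of the alternatives. Condition met.
  (b) The claim does not concern real property. But the claim is an employment claim, and the 'unless' clause therefore excuses the requirement. Condition met.
  (c) The plaintiff resides in Ulstead, which is not Thornen, so one alternative holds. Met.
  (d) The amount in controversy is $94,000, which meets the 20,000 dollars floor, which satisfies one of the alternatives. Met.
  → The court has jurisdiction.
The Thornen High Bench:
  (a) The claim is an employment claim, not a tort claim, so one alternative holds. Condition met.
  (b) The plaintiff resides in Ulstead, which is not Thornen, so one alternative holds. Met.
  (c) The amount in controversy is USD 94,000, which meets the USD 20,000 floor, so this disjunct is met. Met.
  (d) The amount in controversy is 94,000 dollars, within the USD 500,000 ceiling, so one alternative holds. Met.
  → All conditions met; jurisdiction exists.
Courts with jurisdiction: the Civil Court of Harkley, the Morwick Court of Common Pleas, the Thornen Regional Court, the Thornen High Bench — 4 in total.

4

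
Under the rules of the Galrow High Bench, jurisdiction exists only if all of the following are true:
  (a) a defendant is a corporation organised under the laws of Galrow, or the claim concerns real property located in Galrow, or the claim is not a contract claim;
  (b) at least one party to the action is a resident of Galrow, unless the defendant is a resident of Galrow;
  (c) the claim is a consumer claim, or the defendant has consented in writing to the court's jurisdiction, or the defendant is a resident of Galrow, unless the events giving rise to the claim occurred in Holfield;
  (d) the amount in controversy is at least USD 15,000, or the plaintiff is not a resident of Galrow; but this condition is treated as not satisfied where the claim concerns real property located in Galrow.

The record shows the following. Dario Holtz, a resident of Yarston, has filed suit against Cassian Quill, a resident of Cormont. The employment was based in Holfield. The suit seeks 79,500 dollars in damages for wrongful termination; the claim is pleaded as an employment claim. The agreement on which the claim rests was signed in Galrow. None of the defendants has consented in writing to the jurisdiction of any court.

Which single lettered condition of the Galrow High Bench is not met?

(b)

The Galrow High Bench:
  (a) The claim is an employment claim, not a contract claim, so one alternative holds. Satisfied.
  (b) No party resides in Galrow. The proviso offers no rescue either, since the defendant resides in Cormont, not Galrow. Fails.
  (c) The claim is an employment claim, not a consumer claim; no such written consent has been filed; the defendant resides in Cormont, not Galrow — no alternative holds. But the operative events occurred in Holfield, and the 'unless' clause therefore excuses the requirement. Satisfied.
  (d) The amount in controversy is $79,500, which meets the $15,000 floor, which satisfies one of the alternatives. The carve-out does not apply: the claim does not concern real property. Condition met.
Only condition (b) fails.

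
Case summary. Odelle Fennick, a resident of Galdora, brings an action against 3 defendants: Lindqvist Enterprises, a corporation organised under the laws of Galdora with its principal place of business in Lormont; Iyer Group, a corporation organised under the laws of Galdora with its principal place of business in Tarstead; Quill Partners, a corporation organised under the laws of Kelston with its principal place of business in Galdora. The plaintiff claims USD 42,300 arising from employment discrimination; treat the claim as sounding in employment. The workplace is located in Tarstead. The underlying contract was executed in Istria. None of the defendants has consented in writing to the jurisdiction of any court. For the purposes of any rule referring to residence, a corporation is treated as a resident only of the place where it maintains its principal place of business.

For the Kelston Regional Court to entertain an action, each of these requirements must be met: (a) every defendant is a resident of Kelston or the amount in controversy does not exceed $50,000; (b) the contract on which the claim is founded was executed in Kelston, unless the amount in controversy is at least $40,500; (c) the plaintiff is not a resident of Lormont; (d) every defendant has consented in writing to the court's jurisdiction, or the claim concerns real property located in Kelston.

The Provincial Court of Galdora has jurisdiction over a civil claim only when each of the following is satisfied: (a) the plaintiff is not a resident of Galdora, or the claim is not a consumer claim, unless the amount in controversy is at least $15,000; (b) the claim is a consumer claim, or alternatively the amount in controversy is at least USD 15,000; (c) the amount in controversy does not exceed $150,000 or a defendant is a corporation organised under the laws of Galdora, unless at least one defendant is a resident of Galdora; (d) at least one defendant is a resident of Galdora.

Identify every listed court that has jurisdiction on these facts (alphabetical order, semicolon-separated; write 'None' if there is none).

the Provincial Court of Galdora

The Kelston Regional Court:
  (a) The amount in controversy is 42,300 dollars, within the 50,000 dollars ceiling — that alternative is enough. Condition met.
  (b) The contract was executed in Istria, not Kelston. The proviso rescues it, though: the amount in controversy is 42,300 dollars, which meets the USD 40,500 floor. Satisfied.
  (c) The plaintiff resides in Galdora, which is not Lormont. Met.
  (d) No such written consent has been filed; the claim does not concern real property — none of the alternatives is met. Condition not met.
  → At least one condition fails; no jurisdiction.
The Provincial Court of Galdora:
  (a) The claim is an employment claim, not a consumer claim — that alternative is enough. Met.
  (b) The amount in controversy is $42,300, which meets the 15,000 dollars floor, which satisfies one of the alternatives. Met.
  (c) The amount in controversy is $42,300, within the 150,000 dollars ceiling, so one alternative holds. Met.
  (d) Quill Partners resides in Galdora. Satisfied.
  → Jurisdiction lies.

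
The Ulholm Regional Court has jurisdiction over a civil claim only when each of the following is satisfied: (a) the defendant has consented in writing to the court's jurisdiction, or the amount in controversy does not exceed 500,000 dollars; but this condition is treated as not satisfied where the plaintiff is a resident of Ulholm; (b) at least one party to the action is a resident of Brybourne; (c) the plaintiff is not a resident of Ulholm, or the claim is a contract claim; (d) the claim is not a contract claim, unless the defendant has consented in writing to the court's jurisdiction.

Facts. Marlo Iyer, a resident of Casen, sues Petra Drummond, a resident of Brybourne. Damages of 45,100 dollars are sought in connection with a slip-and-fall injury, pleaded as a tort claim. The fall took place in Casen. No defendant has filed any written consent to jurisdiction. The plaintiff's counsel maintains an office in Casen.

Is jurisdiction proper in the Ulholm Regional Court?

The Ulholm Regional Court:
  (a) The amount in controversy is $45,100, within the USD 500,000 ceiling — that alternative is enough. And the carve-out is inapplicable — the plaintiff resides in Casen, not Ulholm. Condition met.
  (b) Petra Drummond resides in Brybourne. Met.
  (c) The plaintiff resides in Casen, which is not Ulholm, so this disjunct is met. Condition met.
  (d) The claim is a tort claim, not a contract claim. Condition met.
  → Every requirement is satisfied — jurisdiction.

Yes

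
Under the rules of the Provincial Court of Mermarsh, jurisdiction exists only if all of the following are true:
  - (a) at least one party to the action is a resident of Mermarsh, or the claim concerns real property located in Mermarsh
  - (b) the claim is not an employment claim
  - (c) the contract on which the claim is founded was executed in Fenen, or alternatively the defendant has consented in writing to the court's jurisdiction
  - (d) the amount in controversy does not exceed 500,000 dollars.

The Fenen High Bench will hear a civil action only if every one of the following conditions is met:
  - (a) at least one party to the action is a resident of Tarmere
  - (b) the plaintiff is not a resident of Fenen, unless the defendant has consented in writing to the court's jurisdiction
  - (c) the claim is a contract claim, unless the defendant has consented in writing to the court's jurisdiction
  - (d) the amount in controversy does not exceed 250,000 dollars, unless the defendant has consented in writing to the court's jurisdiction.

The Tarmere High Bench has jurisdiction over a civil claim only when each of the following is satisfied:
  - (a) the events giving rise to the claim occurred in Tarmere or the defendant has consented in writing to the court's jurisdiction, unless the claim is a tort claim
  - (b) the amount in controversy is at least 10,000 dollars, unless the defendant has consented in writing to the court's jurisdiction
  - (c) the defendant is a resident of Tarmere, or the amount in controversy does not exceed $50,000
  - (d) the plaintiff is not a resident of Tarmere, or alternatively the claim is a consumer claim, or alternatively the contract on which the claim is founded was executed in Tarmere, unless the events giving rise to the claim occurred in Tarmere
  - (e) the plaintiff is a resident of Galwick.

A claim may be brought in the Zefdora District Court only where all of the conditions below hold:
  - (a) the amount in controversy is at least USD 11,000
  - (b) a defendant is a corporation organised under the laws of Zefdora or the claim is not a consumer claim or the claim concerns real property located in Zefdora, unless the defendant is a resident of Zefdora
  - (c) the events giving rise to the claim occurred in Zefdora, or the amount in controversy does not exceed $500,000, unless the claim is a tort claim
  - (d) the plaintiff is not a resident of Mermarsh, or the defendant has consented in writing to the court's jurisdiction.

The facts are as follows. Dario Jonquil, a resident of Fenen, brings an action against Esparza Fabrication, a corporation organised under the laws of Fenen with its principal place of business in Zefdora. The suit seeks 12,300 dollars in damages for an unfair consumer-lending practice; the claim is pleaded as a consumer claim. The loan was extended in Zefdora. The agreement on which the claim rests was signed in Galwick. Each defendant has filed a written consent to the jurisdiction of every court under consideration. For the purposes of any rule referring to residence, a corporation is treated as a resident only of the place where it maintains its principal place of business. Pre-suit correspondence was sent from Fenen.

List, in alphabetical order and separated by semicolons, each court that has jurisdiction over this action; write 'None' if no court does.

The Provincial Court of Mermarsh:
  (a) No party resides in Mermarsh; the claim does not concern real property — none of the alternatives is met. Condition not met.
  (b) The claim is a consumer claim, not an employment claim. Met.
  (c) Every defendant has filed written consent, which satisfies one of the alternatives. Condition met.
  (d) The amount in controversy is 12,300 dollars, within the USD 500,000 ceiling. Satisfied.
  → Not every requirement is met — no jurisdiction.
The Fenen High Bench:
  (a) No party resides in Tarmere. Not satisfied.
  (b) The plaintiff resides in Fenen. But every defendant has filed written consent, and the 'unless' clause therefore excuses the requirement. Condition met.
  (c) The claim is a consumer claim, not a contract claim. The proviso rescues it, though: every defendant has filed written consent. Met.
  (d) The amount in controversy is $12,300, within the USD 250,000 ceiling. Met.
  → No jurisdiction.
The Tarmere High Bench:
  (a) Every defendant has filed written consent, so one alternative holds. Met.
  (b) The amount in controversy is 12,300 dollars, which meets the $10,000 floor. Condition met.
  (c) The amount in controversy is $12,300, within the 50,000 dollars ceiling, so this disjunct is met. Condition met.
  (d) The plaintiff resides in Fenen, which is not Tarmere — that alternative is enough. Met.
  (e) The plaintiff resides in Fenen, not Galwick. Not satisfied.
  → At least one condition fails; no jurisdiction.
The Zefdora District Court:
  (a) The amount in controversy is USD 12,300, which meets the 11,000 dollars floor. Satisfied.
  (b) The corporate defendant(s) are organised in Fenen, not Zefdora; the claim is a consumer claim; the claim does not concern real property — every alternative fails. However, the defendant resides in Zefdora, so the 'unless' proviso supplies this condition. Met.
  (c) The operative events occurred in Zefdora, so this disjunct is met. Met.
  (d) The plaintiff resides in Fenen, which is not Mermarsh, which satisfies one of the alternatives. Met.
  → All conditions met; jurisdiction exists.

the Zefdora District Court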